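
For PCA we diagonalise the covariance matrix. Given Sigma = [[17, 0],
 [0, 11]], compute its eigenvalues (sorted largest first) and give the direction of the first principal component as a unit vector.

Step 1 — characteristic polynomial of 2×2 Sigma:
  det(Sigma - λI) = λ² - trace · λ + det = 0.
  trace = 17 + 11 = 28, det = 17·11 - (0)² = 187.
Step 2 — discriminant:
  Δ = trace² - 4·det = 784 - 748 = 36.
Step 3 — eigenvalues:
  λ = (trace ± √Δ)/2 = (28 ± 6)/2,
  λ_1 = 17,  λ_2 = 11.

Step 4 — unit eigenvector for λ_1: Sigma is diagonal, so its eigenvectors are the coordinate axes. λ_1 = 17 is the diagonal entry on the first coordinate axis, hence
  v_1 = (1, 0) (||v_1|| = 1).

λ_1 = 17,  λ_2 = 11;  v_1 ≈ (1, 0)


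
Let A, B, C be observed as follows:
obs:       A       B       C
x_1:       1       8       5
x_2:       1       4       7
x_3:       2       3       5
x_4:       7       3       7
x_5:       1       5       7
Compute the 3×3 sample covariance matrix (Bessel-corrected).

Step 1 — column means:
  mean(A) = (1 + 1 + 2 + 7 + 1) / 5 = 12/5 = 2.4
  mean(B) = (8 + 4 + 3 + 3 + 5) / 5 = 23/5 = 4.6
  mean(C) = (5 + 7 + 5 + 7 + 7) / 5 = 31/5 = 6.2

Step 2 — sample covariance S[i,j] = (1/(n-1)) · Σ_k (x_{k,i} - mean_i) · (x_{k,j} - mean_j), with n-1 = 4.
  S[A,A] = ((-1.4)·(-1.4) + (-1.4)·(-1.4) + (-0.4)·(-0.4) + (4.6)·(4.6) + (-1.4)·(-1.4)) / 4 = 27.2/4 = 6.8
  S[A,B] = ((-1.4)·(3.4) + (-1.4)·(-0.6) + (-0.4)·(-1.6) + (4.6)·(-1.6) + (-1.4)·(0.4)) / 4 = -11.2/4 = -2.8
  S[A,C] = ((-1.4)·(-1.2) + (-1.4)·(0.8) + (-0.4)·(-1.2) + (4.6)·(0.8) + (-1.4)·(0.8)) / 4 = 3.6/4 = 0.9
  S[B,B] = ((3.4)·(3.4) + (-0.6)·(-0.6) + (-1.6)·(-1.6) + (-1.6)·(-1.6) + (0.4)·(0.4)) / 4 = 17.2/4 = 4.3
  S[B,C] = ((3.4)·(-1.2) + (-0.6)·(0.8) + (-1.6)·(-1.2) + (-1.6)·(0.8) + (0.4)·(0.8)) / 4 = -3.6/4 = -0.9
  S[C,C] = ((-1.2)·(-1.2) + (0.8)·(0.8) + (-1.2)·(-1.2) + (0.8)·(0.8) + (0.8)·(0.8)) / 4 = 4.8/4 = 1.2

S is symmetric (S[j,i] = S[i,j]). Assembling:

S = [[6.8, -2.8, 0.9],
 [-2.8, 4.3, -0.9],
 [0.9, -0.9, 1.2]]


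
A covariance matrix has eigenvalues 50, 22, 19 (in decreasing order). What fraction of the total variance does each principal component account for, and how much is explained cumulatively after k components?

Step 1 — total variance = trace(Sigma) = Σ λ_i = 50 + 22 + 19 = 91.

Step 2 — fraction explained by component i = λ_i / Σ λ:
  PC1: 50/91 = 0.5495
  PC2: 22/91 = 0.2418
  PC3: 19/91 = 0.2088

Step 3 — cumulative fraction after k components = (λ_1 + ... + λ_k) / Σ λ:
  k = 1: 50/91 = 0.5495
  k = 2: (50 + 22)/91 = 72/91 = 0.7912
  k = 3: (50 + 22 + 19)/91 = 91/91 = 1

Summary (fraction, with percent):

explained: PC1 0.5495 (54.95%), PC2 0.2418 (24.18%), PC3 0.2088 (20.88%);  cumulative: 0.5495, 0.7912, 1


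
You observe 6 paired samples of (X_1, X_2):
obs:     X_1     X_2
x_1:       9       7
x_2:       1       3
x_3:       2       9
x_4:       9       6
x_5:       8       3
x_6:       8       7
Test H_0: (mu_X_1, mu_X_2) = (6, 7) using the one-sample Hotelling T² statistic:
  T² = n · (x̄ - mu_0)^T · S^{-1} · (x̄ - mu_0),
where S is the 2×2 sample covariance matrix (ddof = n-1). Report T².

Step 1 — sample mean vector:
  mean(X_1) = (9 + 1 + 2 + 9 + 8 + 8) / 6 = 37/6 = 6.1667
  mean(X_2) = (7 + 3 + 9 + 6 + 3 + 7) / 6 = 35/6 = 5.8333
  x̄ = (6.1667, 5.8333),  deviation x̄ - mu_0 = (6.1667, 5.8333) - (6, 7) = (0.1667, -1.1667).

Step 2 — sample covariance matrix, S[i,j] = (1/(n-1)) · Σ_k (x_{k,i} - mean_i) · (x_{k,j} - mean_j), divisor n-1 = 5:
  S[X_1,X_1] = ((2.8333)·(2.8333) + (-5.1667)·(-5.1667) + (-4.1667)·(-4.1667) + (2.8333)·(2.8333) + (1.8333)·(1.8333) + (1.8333)·(1.8333)) / 5 = 66.8333/5 = 13.3667
  S[X_1,X_2] = ((2.8333)·(1.1667) + (-5.1667)·(-2.8333) + (-4.1667)·(3.1667) + (2.8333)·(0.1667) + (1.8333)·(-2.8333) + (1.8333)·(1.1667)) / 5 = 2.1667/5 = 0.4333
  S[X_2,X_2] = ((1.1667)·(1.1667) + (-2.8333)·(-2.8333) + (3.1667)·(3.1667) + (0.1667)·(0.1667) + (-2.8333)·(-2.8333) + (1.1667)·(1.1667)) / 5 = 28.8333/5 = 5.7667
  S = [[13.3667, 0.4333],
 [0.4333, 5.7667]].

Step 3 — invert S. det(S) = 13.3667·5.7667 - (0.4333)² = 76.8933.
  S^{-1} = (1/det) · [[d, -b], [-b, a]] = [[0.075, -0.0056],
 [-0.0056, 0.1738]].

Step 4 — quadratic form (x̄ - mu_0)^T · S^{-1} · (x̄ - mu_0):
  S^{-1} · (x̄ - mu_0) = (0.0191, -0.2037),
  (x̄ - mu_0)^T · [...] = (0.1667)·(0.0191) + (-1.1667)·(-0.2037) = 0.2409.

Step 5 — scale by n: T² = 6 · 0.2409 = 1.4453.

T² ≈ 1.4453


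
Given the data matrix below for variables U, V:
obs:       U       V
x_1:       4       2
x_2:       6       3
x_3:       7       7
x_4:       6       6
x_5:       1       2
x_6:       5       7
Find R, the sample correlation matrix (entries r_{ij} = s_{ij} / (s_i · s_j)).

Step 1 — column means:
  mean(U) = (4 + 6 + 7 + 6 + 1 + 5) / 6 = 29/6 = 4.8333
  mean(V) = (2 + 3 + 7 + 6 + 2 + 7) / 6 = 27/6 = 4.5

Step 2 — sample variances and covariances s[i,j] = (1/(n-1)) · Σ_k (x_{k,i} - mean_i) · (x_{k,j} - mean_j), with n-1 = 5:
  s[U,U] = ((-0.8333)·(-0.8333) + (1.1667)·(1.1667) + (2.1667)·(2.1667) + (1.1667)·(1.1667) + (-3.8333)·(-3.8333) + (0.1667)·(0.1667)) / 5 = 22.8333/5 = 4.5667
  s[U,V] = ((-0.8333)·(-2.5) + (1.1667)·(-1.5) + (2.1667)·(2.5) + (1.1667)·(1.5) + (-3.8333)·(-2.5) + (0.1667)·(2.5)) / 5 = 17.5/5 = 3.5
  s[V,V] = ((-2.5)·(-2.5) + (-1.5)·(-1.5) + (2.5)·(2.5) + (1.5)·(1.5) + (-2.5)·(-2.5) + (2.5)·(2.5)) / 5 = 29.5/5 = 5.9
  Sample standard deviations s_i = √(s[i,i]):
  s(U) = √(4.5667) = 2.137
  s(V) = √(5.9) = 2.429

Step 3 — r_{ij} = s_{ij} / (s_i · s_j):
  r[U,U] = 1 (diagonal).
  r[U,V] = 3.5 / (2.137 · 2.429) = 3.5 / 5.1907 = 0.6743
  r[V,V] = 1 (diagonal).

R is symmetric with unit diagonal. Assembling:

R = [[1, 0.6743],
 [0.6743, 1]]


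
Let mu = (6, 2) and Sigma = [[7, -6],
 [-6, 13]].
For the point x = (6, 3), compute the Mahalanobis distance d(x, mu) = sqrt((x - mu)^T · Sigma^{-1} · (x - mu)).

Step 1 — centre the observation: (x - mu) = (0, 1).

Step 2 — invert Sigma. det(Sigma) = 7·13 - (-6)² = 55.
  Sigma^{-1} = (1/det) · [[d, -b], [-b, a]] = [[0.2364, 0.1091],
 [0.1091, 0.1273]].

Step 3 — form the quadratic (x - mu)^T · Sigma^{-1} · (x - mu):
  Sigma^{-1} · (x - mu) = (0.1091, 0.1273).
  (x - mu)^T · [Sigma^{-1} · (x - mu)] = (0)·(0.1091) + (1)·(0.1273) = 0.1273.

Step 4 — take square root: d = √(0.1273) ≈ 0.3568.

d(x, mu) = √(0.1273) ≈ 0.3568


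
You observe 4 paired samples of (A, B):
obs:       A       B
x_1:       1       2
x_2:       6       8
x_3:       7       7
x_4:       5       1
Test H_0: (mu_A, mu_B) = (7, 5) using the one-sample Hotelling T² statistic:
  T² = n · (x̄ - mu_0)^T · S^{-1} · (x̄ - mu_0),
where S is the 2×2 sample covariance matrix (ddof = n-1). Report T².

Step 1 — sample mean vector:
  mean(A) = (1 + 6 + 7 + 5) / 4 = 19/4 = 4.75
  mean(B) = (2 + 8 + 7 + 1) / 4 = 18/4 = 4.5
  x̄ = (4.75, 4.5),  deviation x̄ - mu_0 = (4.75, 4.5) - (7, 5) = (-2.25, -0.5).

Step 2 — sample covariance matrix, S[i,j] = (1/(n-1)) · Σ_k (x_{k,i} - mean_i) · (x_{k,j} - mean_j), divisor n-1 = 3:
  S[A,A] = ((-3.75)·(-3.75) + (1.25)·(1.25) + (2.25)·(2.25) + (0.25)·(0.25)) / 3 = 20.75/3 = 6.9167
  S[A,B] = ((-3.75)·(-2.5) + (1.25)·(3.5) + (2.25)·(2.5) + (0.25)·(-3.5)) / 3 = 18.5/3 = 6.1667
  S[B,B] = ((-2.5)·(-2.5) + (3.5)·(3.5) + (2.5)·(2.5) + (-3.5)·(-3.5)) / 3 = 37/3 = 12.3333
  S = [[6.9167, 6.1667],
 [6.1667, 12.3333]].

Step 3 — invert S. det(S) = 6.9167·12.3333 - (6.1667)² = 47.2778.
  S^{-1} = (1/det) · [[d, -b], [-b, a]] = [[0.2609, -0.1304],
 [-0.1304, 0.1463]].

Step 4 — quadratic form (x̄ - mu_0)^T · S^{-1} · (x̄ - mu_0):
  S^{-1} · (x̄ - mu_0) = (-0.5217, 0.2203),
  (x̄ - mu_0)^T · [...] = (-2.25)·(-0.5217) + (-0.5)·(0.2203) = 1.0637.

Step 5 — scale by n: T² = 4 · 1.0637 = 4.255.

T² ≈ 4.255


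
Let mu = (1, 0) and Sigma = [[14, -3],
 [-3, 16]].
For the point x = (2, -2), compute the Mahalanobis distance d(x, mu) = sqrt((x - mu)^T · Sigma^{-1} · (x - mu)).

Step 1 — centre the observation: (x - mu) = (1, -2).

Step 2 — invert Sigma. det(Sigma) = 14·16 - (-3)² = 215.
  Sigma^{-1} = (1/det) · [[d, -b], [-b, a]] = [[0.0744, 0.014],
 [0.014, 0.0651]].

Step 3 — form the quadratic (x - mu)^T · Sigma^{-1} · (x - mu):
  Sigma^{-1} · (x - mu) = (0.0465, -0.1163).
  (x - mu)^T · [Sigma^{-1} · (x - mu)] = (1)·(0.0465) + (-2)·(-0.1163) = 0.2791.

Step 4 — take square root: d = √(0.2791) ≈ 0.5283.

d(x, mu) = √(0.2791) ≈ 0.5283


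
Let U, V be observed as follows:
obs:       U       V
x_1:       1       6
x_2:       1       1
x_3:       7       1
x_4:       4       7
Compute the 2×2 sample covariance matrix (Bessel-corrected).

Step 1 — column means:
  mean(U) = (1 + 1 + 7 + 4) / 4 = 13/4 = 3.25
  mean(V) = (6 + 1 + 1 + 7) / 4 = 15/4 = 3.75

Step 2 — sample covariance S[i,j] = (1/(n-1)) · Σ_k (x_{k,i} - mean_i) · (x_{k,j} - mean_j), with n-1 = 3.
  S[U,U] = ((-2.25)·(-2.25) + (-2.25)·(-2.25) + (3.75)·(3.75) + (0.75)·(0.75)) / 3 = 24.75/3 = 8.25
  S[U,V] = ((-2.25)·(2.25) + (-2.25)·(-2.75) + (3.75)·(-2.75) + (0.75)·(3.25)) / 3 = -6.75/3 = -2.25
  S[V,V] = ((2.25)·(2.25) + (-2.75)·(-2.75) + (-2.75)·(-2.75) + (3.25)·(3.25)) / 3 = 30.75/3 = 10.25

S is symmetric (S[j,i] = S[i,j]). Assembling:

S = [[8.25, -2.25],
 [-2.25, 10.25]]


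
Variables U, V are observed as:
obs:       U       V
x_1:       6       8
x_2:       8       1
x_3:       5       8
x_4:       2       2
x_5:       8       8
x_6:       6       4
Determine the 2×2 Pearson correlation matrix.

Step 1 — column means:
  mean(U) = (6 + 8 + 5 + 2 + 8 + 6) / 6 = 35/6 = 5.8333
  mean(V) = (8 + 1 + 8 + 2 + 8 + 4) / 6 = 31/6 = 5.1667

Step 2 — sample variances and covariances s[i,j] = (1/(n-1)) · Σ_k (x_{k,i} - mean_i) · (x_{k,j} - mean_j), with n-1 = 5:
  s[U,U] = ((0.1667)·(0.1667) + (2.1667)·(2.1667) + (-0.8333)·(-0.8333) + (-3.8333)·(-3.8333) + (2.1667)·(2.1667) + (0.1667)·(0.1667)) / 5 = 24.8333/5 = 4.9667
  s[U,V] = ((0.1667)·(2.8333) + (2.1667)·(-4.1667) + (-0.8333)·(2.8333) + (-3.8333)·(-3.1667) + (2.1667)·(2.8333) + (0.1667)·(-1.1667)) / 5 = 7.1667/5 = 1.4333
  s[V,V] = ((2.8333)·(2.8333) + (-4.1667)·(-4.1667) + (2.8333)·(2.8333) + (-3.1667)·(-3.1667) + (2.8333)·(2.8333) + (-1.1667)·(-1.1667)) / 5 = 52.8333/5 = 10.5667
  Sample standard deviations s_i = √(s[i,i]):
  s(U) = √(4.9667) = 2.2286
  s(V) = √(10.5667) = 3.2506

Step 3 — r_{ij} = s_{ij} / (s_i · s_j):
  r[U,U] = 1 (diagonal).
  r[U,V] = 1.4333 / (2.2286 · 3.2506) = 1.4333 / 7.2444 = 0.1979
  r[V,V] = 1 (diagonal).

R is symmetric with unit diagonal. Assembling:

R = [[1, 0.1979],
 [0.1979, 1]]


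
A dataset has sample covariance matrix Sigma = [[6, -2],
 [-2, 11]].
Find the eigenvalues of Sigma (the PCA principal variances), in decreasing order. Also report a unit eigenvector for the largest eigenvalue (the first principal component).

Step 1 — characteristic polynomial of 2×2 Sigma:
  det(Sigma - λI) = λ² - trace · λ + det = 0.
  trace = 6 + 11 = 17, det = 6·11 - (-2)² = 62.
Step 2 — discriminant:
  Δ = trace² - 4·det = 289 - 248 = 41.
Step 3 — eigenvalues:
  λ = (trace ± √Δ)/2 = (17 ± 6.4031)/2,
  λ_1 = 11.7016,  λ_2 = 5.2984.

Step 4 — unit eigenvector for λ_1: solve (Sigma - λ_1 I)v = 0. First row:
  (6 - 11.7016)·v_x + (-2)·v_y = 0, i.e. (-5.7016)·v_x + (-2)·v_y = 0,
  so v ∝ (b, λ_1 - a) = (-2, 5.7016); multiply by -1 so the first entry is positive: u = (2, -5.7016).
  ||u|| = √((2)² + (-5.7016)²) = √(36.5078) ≈ 6.0422,
  v_1 = u/||u|| ≈ (0.331, -0.9436) (||v_1|| = 1).

λ_1 = 11.7016,  λ_2 = 5.2984;  v_1 ≈ (0.331, -0.9436)


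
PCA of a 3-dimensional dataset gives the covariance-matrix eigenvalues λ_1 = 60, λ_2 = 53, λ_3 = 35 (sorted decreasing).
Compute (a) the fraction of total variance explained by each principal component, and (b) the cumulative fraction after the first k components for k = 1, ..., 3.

Step 1 — total variance = trace(Sigma) = Σ λ_i = 60 + 53 + 35 = 148.

Step 2 — fraction explained by component i = λ_i / Σ λ:
  PC1: 60/148 = 0.4054
  PC2: 53/148 = 0.3581
  PC3: 35/148 = 0.2365

Step 3 — cumulative fraction after k components = (λ_1 + ... + λ_k) / Σ λ:
  k = 1: 60/148 = 0.4054
  k = 2: (60 + 53)/148 = 113/148 = 0.7635
  k = 3: (60 + 53 + 35)/148 = 148/148 = 1

Summary (fraction, with percent):

explained: PC1 0.4054 (40.54%), PC2 0.3581 (35.81%), PC3 0.2365 (23.65%);  cumulative: 0.4054, 0.7635, 1


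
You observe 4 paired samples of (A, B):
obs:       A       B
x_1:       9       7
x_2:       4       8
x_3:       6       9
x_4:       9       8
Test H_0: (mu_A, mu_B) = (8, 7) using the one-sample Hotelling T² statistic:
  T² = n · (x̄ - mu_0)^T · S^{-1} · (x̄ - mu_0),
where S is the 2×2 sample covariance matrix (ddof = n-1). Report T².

Step 1 — sample mean vector:
  mean(A) = (9 + 4 + 6 + 9) / 4 = 28/4 = 7
  mean(B) = (7 + 8 + 9 + 8) / 4 = 32/4 = 8
  x̄ = (7, 8),  deviation x̄ - mu_0 = (7, 8) - (8, 7) = (-1, 1).

Step 2 — sample covariance matrix, S[i,j] = (1/(n-1)) · Σ_k (x_{k,i} - mean_i) · (x_{k,j} - mean_j), divisor n-1 = 3:
  S[A,A] = ((2)·(2) + (-3)·(-3) + (-1)·(-1) + (2)·(2)) / 3 = 18/3 = 6
  S[A,B] = ((2)·(-1) + (-3)·(0) + (-1)·(1) + (2)·(0)) / 3 = -3/3 = -1
  S[B,B] = ((-1)·(-1) + (0)·(0) + (1)·(1) + (0)·(0)) / 3 = 2/3 = 0.6667
  S = [[6, -1],
 [-1, 0.6667]].

Step 3 — invert S. det(S) = 6·0.6667 - (-1)² = 3.
  S^{-1} = (1/det) · [[d, -b], [-b, a]] = [[0.2222, 0.3333],
 [0.3333, 2]].

Step 4 — quadratic form (x̄ - mu_0)^T · S^{-1} · (x̄ - mu_0):
  S^{-1} · (x̄ - mu_0) = (0.1111, 1.6667),
  (x̄ - mu_0)^T · [...] = (-1)·(0.1111) + (1)·(1.6667) = 1.5556.

Step 5 — scale by n: T² = 4 · 1.5556 = 6.2222.

T² ≈ 6.2222


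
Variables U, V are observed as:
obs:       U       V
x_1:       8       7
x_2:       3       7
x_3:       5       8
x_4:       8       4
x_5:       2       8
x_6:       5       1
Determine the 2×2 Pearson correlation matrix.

Step 1 — column means:
  mean(U) = (8 + 3 + 5 + 8 + 2 + 5) / 6 = 31/6 = 5.1667
  mean(V) = (7 + 7 + 8 + 4 + 8 + 1) / 6 = 35/6 = 5.8333

Step 2 — sample variances and covariances s[i,j] = (1/(n-1)) · Σ_k (x_{k,i} - mean_i) · (x_{k,j} - mean_j), with n-1 = 5:
  s[U,U] = ((2.8333)·(2.8333) + (-2.1667)·(-2.1667) + (-0.1667)·(-0.1667) + (2.8333)·(2.8333) + (-3.1667)·(-3.1667) + (-0.1667)·(-0.1667)) / 5 = 30.8333/5 = 6.1667
  s[U,V] = ((2.8333)·(1.1667) + (-2.1667)·(1.1667) + (-0.1667)·(2.1667) + (2.8333)·(-1.8333) + (-3.1667)·(2.1667) + (-0.1667)·(-4.8333)) / 5 = -10.8333/5 = -2.1667
  s[V,V] = ((1.1667)·(1.1667) + (1.1667)·(1.1667) + (2.1667)·(2.1667) + (-1.8333)·(-1.8333) + (2.1667)·(2.1667) + (-4.8333)·(-4.8333)) / 5 = 38.8333/5 = 7.7667
  Sample standard deviations s_i = √(s[i,i]):
  s(U) = √(6.1667) = 2.4833
  s(V) = √(7.7667) = 2.7869

Step 3 — r_{ij} = s_{ij} / (s_i · s_j):
  r[U,U] = 1 (diagonal).
  r[U,V] = -2.1667 / (2.4833 · 2.7869) = -2.1667 / 6.9206 = -0.3131
  r[V,V] = 1 (diagonal).

R is symmetric with unit diagonal. Assembling:

R = [[1, -0.3131],
 [-0.3131, 1]]


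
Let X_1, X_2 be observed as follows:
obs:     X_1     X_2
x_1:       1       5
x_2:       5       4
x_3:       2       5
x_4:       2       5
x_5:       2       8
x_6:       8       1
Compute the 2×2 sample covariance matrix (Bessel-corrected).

Step 1 — column means:
  mean(X_1) = (1 + 5 + 2 + 2 + 2 + 8) / 6 = 20/6 = 3.3333
  mean(X_2) = (5 + 4 + 5 + 5 + 8 + 1) / 6 = 28/6 = 4.6667

Step 2 — sample covariance S[i,j] = (1/(n-1)) · Σ_k (x_{k,i} - mean_i) · (x_{k,j} - mean_j), with n-1 = 5.
  S[X_1,X_1] = ((-2.3333)·(-2.3333) + (1.6667)·(1.6667) + (-1.3333)·(-1.3333) + (-1.3333)·(-1.3333) + (-1.3333)·(-1.3333) + (4.6667)·(4.6667)) / 5 = 35.3333/5 = 7.0667
  S[X_1,X_2] = ((-2.3333)·(0.3333) + (1.6667)·(-0.6667) + (-1.3333)·(0.3333) + (-1.3333)·(0.3333) + (-1.3333)·(3.3333) + (4.6667)·(-3.6667)) / 5 = -24.3333/5 = -4.8667
  S[X_2,X_2] = ((0.3333)·(0.3333) + (-0.6667)·(-0.6667) + (0.3333)·(0.3333) + (0.3333)·(0.3333) + (3.3333)·(3.3333) + (-3.6667)·(-3.6667)) / 5 = 25.3333/5 = 5.0667

S is symmetric (S[j,i] = S[i,j]). Assembling:

S = [[7.0667, -4.8667],
 [-4.8667, 5.0667]]


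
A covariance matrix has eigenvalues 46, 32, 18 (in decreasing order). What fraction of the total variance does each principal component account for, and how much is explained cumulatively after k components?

Step 1 — total variance = trace(Sigma) = Σ λ_i = 46 + 32 + 18 = 96.

Step 2 — fraction explained by component i = λ_i / Σ λ:
  PC1: 46/96 = 0.4792
  PC2: 32/96 = 0.3333
  PC3: 18/96 = 0.1875

Step 3 — cumulative fraction after k components = (λ_1 + ... + λ_k) / Σ λ:
  k = 1: 46/96 = 0.4792
  k = 2: (46 + 32)/96 = 78/96 = 0.8125
  k = 3: (46 + 32 + 18)/96 = 96/96 = 1

Summary (fraction, with percent):

explained: PC1 0.4792 (47.92%), PC2 0.3333 (33.33%), PC3 0.1875 (18.75%);  cumulative: 0.4792, 0.8125, 1


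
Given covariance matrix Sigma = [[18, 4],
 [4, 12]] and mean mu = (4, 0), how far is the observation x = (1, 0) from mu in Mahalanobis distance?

Step 1 — centre the observation: (x - mu) = (-3, 0).

Step 2 — invert Sigma. det(Sigma) = 18·12 - (4)² = 200.
  Sigma^{-1} = (1/det) · [[d, -b], [-b, a]] = [[0.06, -0.02],
 [-0.02, 0.09]].

Step 3 — form the quadratic (x - mu)^T · Sigma^{-1} · (x - mu):
  Sigma^{-1} · (x - mu) = (-0.18, 0.06).
  (x - mu)^T · [Sigma^{-1} · (x - mu)] = (-3)·(-0.18) + (0)·(0.06) = 0.54.

Step 4 — take square root: d = √(0.54) ≈ 0.7348.

d(x, mu) = √(0.54) ≈ 0.7348


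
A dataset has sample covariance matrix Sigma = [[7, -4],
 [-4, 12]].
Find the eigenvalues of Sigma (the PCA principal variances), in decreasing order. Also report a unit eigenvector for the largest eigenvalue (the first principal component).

Step 1 — characteristic polynomial of 2×2 Sigma:
  det(Sigma - λI) = λ² - trace · λ + det = 0.
  trace = 7 + 12 = 19, det = 7·12 - (-4)² = 68.
Step 2 — discriminant:
  Δ = trace² - 4·det = 361 - 272 = 89.
Step 3 — eigenvalues:
  λ = (trace ± √Δ)/2 = (19 ± 9.434)/2,
  λ_1 = 14.217,  λ_2 = 4.783.

Step 4 — unit eigenvector for λ_1: solve (Sigma - λ_1 I)v = 0. First row:
  (7 - 14.217)·v_x + (-4)·v_y = 0, i.e. (-7.217)·v_x + (-4)·v_y = 0,
  so v ∝ (b, λ_1 - a) = (-4, 7.217); multiply by -1 so the first entry is positive: u = (4, -7.217).
  ||u|| = √((4)² + (-7.217)²) = √(68.085) ≈ 8.2514,
  v_1 = u/||u|| ≈ (0.4848, -0.8746) (||v_1|| = 1).

λ_1 = 14.217,  λ_2 = 4.783;  v_1 ≈ (0.4848, -0.8746)


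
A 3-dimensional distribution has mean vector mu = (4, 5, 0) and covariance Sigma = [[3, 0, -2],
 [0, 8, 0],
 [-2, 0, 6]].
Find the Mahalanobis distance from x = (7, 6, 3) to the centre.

Step 1 — centre the observation: (x - mu) = (3, 1, 3).

Step 2 — invert Sigma (cofactor / det for 3×3, or solve directly):
  Sigma^{-1} = [[0.4286, 0, 0.1429],
 [0, 0.125, 0],
 [0.1429, 0, 0.2143]].

Step 3 — form the quadratic (x - mu)^T · Sigma^{-1} · (x - mu):
  Sigma^{-1} · (x - mu) = (1.7143, 0.125, 1.0714).
  (x - mu)^T · [Sigma^{-1} · (x - mu)] = (3)·(1.7143) + (1)·(0.125) + (3)·(1.0714) = 8.4821.

Step 4 — take square root: d = √(8.4821) ≈ 2.9124.

d(x, mu) = √(8.4821) ≈ 2.9124


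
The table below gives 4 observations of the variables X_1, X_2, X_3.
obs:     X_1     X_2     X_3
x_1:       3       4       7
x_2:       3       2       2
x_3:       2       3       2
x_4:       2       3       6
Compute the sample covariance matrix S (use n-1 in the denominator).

Step 1 — column means:
  mean(X_1) = (3 + 3 + 2 + 2) / 4 = 10/4 = 2.5
  mean(X_2) = (4 + 2 + 3 + 3) / 4 = 12/4 = 3
  mean(X_3) = (7 + 2 + 2 + 6) / 4 = 17/4 = 4.25

Step 2 — sample covariance S[i,j] = (1/(n-1)) · Σ_k (x_{k,i} - mean_i) · (x_{k,j} - mean_j), with n-1 = 3.
  S[X_1,X_1] = ((0.5)·(0.5) + (0.5)·(0.5) + (-0.5)·(-0.5) + (-0.5)·(-0.5)) / 3 = 1/3 = 0.3333
  S[X_1,X_2] = ((0.5)·(1) + (0.5)·(-1) + (-0.5)·(0) + (-0.5)·(0)) / 3 = 0/3 = 0
  S[X_1,X_3] = ((0.5)·(2.75) + (0.5)·(-2.25) + (-0.5)·(-2.25) + (-0.5)·(1.75)) / 3 = 0.5/3 = 0.1667
  S[X_2,X_2] = ((1)·(1) + (-1)·(-1) + (0)·(0) + (0)·(0)) / 3 = 2/3 = 0.6667
  S[X_2,X_3] = ((1)·(2.75) + (-1)·(-2.25) + (0)·(-2.25) + (0)·(1.75)) / 3 = 5/3 = 1.6667
  S[X_3,X_3] = ((2.75)·(2.75) + (-2.25)·(-2.25) + (-2.25)·(-2.25) + (1.75)·(1.75)) / 3 = 20.75/3 = 6.9167

S is symmetric (S[j,i] = S[i,j]). Assembling:

S = [[0.3333, 0, 0.1667],
 [0, 0.6667, 1.6667],
 [0.1667, 1.6667, 6.9167]]


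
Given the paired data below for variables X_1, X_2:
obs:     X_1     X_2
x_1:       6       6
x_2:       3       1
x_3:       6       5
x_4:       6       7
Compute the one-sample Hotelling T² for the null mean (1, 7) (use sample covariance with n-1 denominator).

Step 1 — sample mean vector:
  mean(X_1) = (6 + 3 + 6 + 6) / 4 = 21/4 = 5.25
  mean(X_2) = (6 + 1 + 5 + 7) / 4 = 19/4 = 4.75
  x̄ = (5.25, 4.75),  deviation x̄ - mu_0 = (5.25, 4.75) - (1, 7) = (4.25, -2.25).

Step 2 — sample covariance matrix, S[i,j] = (1/(n-1)) · Σ_k (x_{k,i} - mean_i) · (x_{k,j} - mean_j), divisor n-1 = 3:
  S[X_1,X_1] = ((0.75)·(0.75) + (-2.25)·(-2.25) + (0.75)·(0.75) + (0.75)·(0.75)) / 3 = 6.75/3 = 2.25
  S[X_1,X_2] = ((0.75)·(1.25) + (-2.25)·(-3.75) + (0.75)·(0.25) + (0.75)·(2.25)) / 3 = 11.25/3 = 3.75
  S[X_2,X_2] = ((1.25)·(1.25) + (-3.75)·(-3.75) + (0.25)·(0.25) + (2.25)·(2.25)) / 3 = 20.75/3 = 6.9167
  S = [[2.25, 3.75],
 [3.75, 6.9167]].

Step 3 — invert S. det(S) = 2.25·6.9167 - (3.75)² = 1.5.
  S^{-1} = (1/det) · [[d, -b], [-b, a]] = [[4.6111, -2.5],
 [-2.5, 1.5]].

Step 4 — quadratic form (x̄ - mu_0)^T · S^{-1} · (x̄ - mu_0):
  S^{-1} · (x̄ - mu_0) = (25.2222, -14),
  (x̄ - mu_0)^T · [...] = (4.25)·(25.2222) + (-2.25)·(-14) = 138.6944.

Step 5 — scale by n: T² = 4 · 138.6944 = 554.7778.

T² ≈ 554.7778


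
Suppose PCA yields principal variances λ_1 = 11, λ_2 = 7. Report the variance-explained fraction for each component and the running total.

Step 1 — total variance = trace(Sigma) = Σ λ_i = 11 + 7 = 18.

Step 2 — fraction explained by component i = λ_i / Σ λ:
  PC1: 11/18 = 0.6111
  PC2: 7/18 = 0.3889

Step 3 — cumulative fraction after k components = (λ_1 + ... + λ_k) / Σ λ:
  k = 1: 11/18 = 0.6111
  k = 2: (11 + 7)/18 = 18/18 = 1

Summary (fraction, with percent):

explained: PC1 0.6111 (61.11%), PC2 0.3889 (38.89%);  cumulative: 0.6111, 1


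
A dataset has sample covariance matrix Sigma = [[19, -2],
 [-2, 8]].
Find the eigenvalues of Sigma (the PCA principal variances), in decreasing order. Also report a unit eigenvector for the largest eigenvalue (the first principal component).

Step 1 — characteristic polynomial of 2×2 Sigma:
  det(Sigma - λI) = λ² - trace · λ + det = 0.
  trace = 19 + 8 = 27, det = 19·8 - (-2)² = 148.
Step 2 — discriminant:
  Δ = trace² - 4·det = 729 - 592 = 137.
Step 3 — eigenvalues:
  λ = (trace ± √Δ)/2 = (27 ± 11.7047)/2,
  λ_1 = 19.3523,  λ_2 = 7.6477.

Step 4 — unit eigenvector for λ_1: solve (Sigma - λ_1 I)v = 0. First row:
  (19 - 19.3523)·v_x + (-2)·v_y = 0, i.e. (-0.3523)·v_x + (-2)·v_y = 0,
  so v ∝ (b, λ_1 - a) = (-2, 0.3523); multiply by -1 so the first entry is positive: u = (2, -0.3523).
  ||u|| = √((2)² + (-0.3523)²) = √(4.1242) ≈ 2.0308,
  v_1 = u/||u|| ≈ (0.9848, -0.1735) (||v_1|| = 1).

λ_1 = 19.3523,  λ_2 = 7.6477;  v_1 ≈ (0.9848, -0.1735)


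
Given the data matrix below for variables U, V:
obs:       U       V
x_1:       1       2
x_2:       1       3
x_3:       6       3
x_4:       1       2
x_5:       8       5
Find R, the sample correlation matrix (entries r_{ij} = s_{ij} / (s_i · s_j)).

Step 1 — column means:
  mean(U) = (1 + 1 + 6 + 1 + 8) / 5 = 17/5 = 3.4
  mean(V) = (2 + 3 + 3 + 2 + 5) / 5 = 15/5 = 3

Step 2 — sample variances and covariances s[i,j] = (1/(n-1)) · Σ_k (x_{k,i} - mean_i) · (x_{k,j} - mean_j), with n-1 = 4:
  s[U,U] = ((-2.4)·(-2.4) + (-2.4)·(-2.4) + (2.6)·(2.6) + (-2.4)·(-2.4) + (4.6)·(4.6)) / 4 = 45.2/4 = 11.3
  s[U,V] = ((-2.4)·(-1) + (-2.4)·(0) + (2.6)·(0) + (-2.4)·(-1) + (4.6)·(2)) / 4 = 14/4 = 3.5
  s[V,V] = ((-1)·(-1) + (0)·(0) + (0)·(0) + (-1)·(-1) + (2)·(2)) / 4 = 6/4 = 1.5
  Sample standard deviations s_i = √(s[i,i]):
  s(U) = √(11.3) = 3.3615
  s(V) = √(1.5) = 1.2247

Step 3 — r_{ij} = s_{ij} / (s_i · s_j):
  r[U,U] = 1 (diagonal).
  r[U,V] = 3.5 / (3.3615 · 1.2247) = 3.5 / 4.117 = 0.8501
  r[V,V] = 1 (diagonal).

R is symmetric with unit diagonal. Assembling:

R = [[1, 0.8501],
 [0.8501, 1]]


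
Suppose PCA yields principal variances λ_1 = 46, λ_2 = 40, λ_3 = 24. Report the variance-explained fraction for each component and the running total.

Step 1 — total variance = trace(Sigma) = Σ λ_i = 46 + 40 + 24 = 110.

Step 2 — fraction explained by component i = λ_i / Σ λ:
  PC1: 46/110 = 0.4182
  PC2: 40/110 = 0.3636
  PC3: 24/110 = 0.2182

Step 3 — cumulative fraction after k components = (λ_1 + ... + λ_k) / Σ λ:
  k = 1: 46/110 = 0.4182
  k = 2: (46 + 40)/110 = 86/110 = 0.7818
  k = 3: (46 + 40 + 24)/110 = 110/110 = 1

Summary (fraction, with percent):

explained: PC1 0.4182 (41.82%), PC2 0.3636 (36.36%), PC3 0.2182 (21.82%);  cumulative: 0.4182, 0.7818, 1


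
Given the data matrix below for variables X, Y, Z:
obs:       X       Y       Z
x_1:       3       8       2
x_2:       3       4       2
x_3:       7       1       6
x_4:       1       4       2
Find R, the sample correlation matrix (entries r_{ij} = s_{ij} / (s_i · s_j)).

Step 1 — column means:
  mean(X) = (3 + 3 + 7 + 1) / 4 = 14/4 = 3.5
  mean(Y) = (8 + 4 + 1 + 4) / 4 = 17/4 = 4.25
  mean(Z) = (2 + 2 + 6 + 2) / 4 = 12/4 = 3

Step 2 — sample variances and covariances s[i,j] = (1/(n-1)) · Σ_k (x_{k,i} - mean_i) · (x_{k,j} - mean_j), with n-1 = 3:
  s[X,X] = ((-0.5)·(-0.5) + (-0.5)·(-0.5) + (3.5)·(3.5) + (-2.5)·(-2.5)) / 3 = 19/3 = 6.3333
  s[X,Y] = ((-0.5)·(3.75) + (-0.5)·(-0.25) + (3.5)·(-3.25) + (-2.5)·(-0.25)) / 3 = -12.5/3 = -4.1667
  s[X,Z] = ((-0.5)·(-1) + (-0.5)·(-1) + (3.5)·(3) + (-2.5)·(-1)) / 3 = 14/3 = 4.6667
  s[Y,Y] = ((3.75)·(3.75) + (-0.25)·(-0.25) + (-3.25)·(-3.25) + (-0.25)·(-0.25)) / 3 = 24.75/3 = 8.25
  s[Y,Z] = ((3.75)·(-1) + (-0.25)·(-1) + (-3.25)·(3) + (-0.25)·(-1)) / 3 = -13/3 = -4.3333
  s[Z,Z] = ((-1)·(-1) + (-1)·(-1) + (3)·(3) + (-1)·(-1)) / 3 = 12/3 = 4
  Sample standard deviations s_i = √(s[i,i]):
  s(X) = √(6.3333) = 2.5166
  s(Y) = √(8.25) = 2.8723
  s(Z) = √(4) = 2

Step 3 — r_{ij} = s_{ij} / (s_i · s_j):
  r[X,X] = 1 (diagonal).
  r[X,Y] = -4.1667 / (2.5166 · 2.8723) = -4.1667 / 7.2284 = -0.5764
  r[X,Z] = 4.6667 / (2.5166 · 2) = 4.6667 / 5.0332 = 0.9272
  r[Y,Y] = 1 (diagonal).
  r[Y,Z] = -4.3333 / (2.8723 · 2) = -4.3333 / 5.7446 = -0.7543
  r[Z,Z] = 1 (diagonal).

R is symmetric with unit diagonal. Assembling:

R = [[1, -0.5764, 0.9272],
 [-0.5764, 1, -0.7543],
 [0.9272, -0.7543, 1]]


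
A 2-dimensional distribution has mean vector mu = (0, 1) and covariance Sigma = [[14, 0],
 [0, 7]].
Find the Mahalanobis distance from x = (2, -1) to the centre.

Step 1 — centre the observation: (x - mu) = (2, -2).

Step 2 — invert Sigma. det(Sigma) = 14·7 - (0)² = 98.
  Sigma^{-1} = (1/det) · [[d, -b], [-b, a]] = [[0.0714, 0],
 [0, 0.1429]].

Step 3 — form the quadratic (x - mu)^T · Sigma^{-1} · (x - mu):
  Sigma^{-1} · (x - mu) = (0.1429, -0.2857).
  (x - mu)^T · [Sigma^{-1} · (x - mu)] = (2)·(0.1429) + (-2)·(-0.2857) = 0.8571.

Step 4 — take square root: d = √(0.8571) ≈ 0.9258.

d(x, mu) = √(0.8571) ≈ 0.9258


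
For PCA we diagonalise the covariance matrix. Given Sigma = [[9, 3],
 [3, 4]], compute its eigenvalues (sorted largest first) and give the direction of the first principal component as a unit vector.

Step 1 — characteristic polynomial of 2×2 Sigma:
  det(Sigma - λI) = λ² - trace · λ + det = 0.
  trace = 9 + 4 = 13, det = 9·4 - (3)² = 27.
Step 2 — discriminant:
  Δ = trace² - 4·det = 169 - 108 = 61.
Step 3 — eigenvalues:
  λ = (trace ± √Δ)/2 = (13 ± 7.8102)/2,
  λ_1 = 10.4051,  λ_2 = 2.5949.

Step 4 — unit eigenvector for λ_1: solve (Sigma - λ_1 I)v = 0. First row:
  (9 - 10.4051)·v_x + (3)·v_y = 0, i.e. (-1.4051)·v_x + (3)·v_y = 0,
  so v ∝ (b, λ_1 - a) = (3, 1.4051) = u.
  ||u|| = √((3)² + (1.4051)²) = √(10.9744) ≈ 3.3128,
  v_1 = u/||u|| ≈ (0.9056, 0.4242) (||v_1|| = 1).

λ_1 = 10.4051,  λ_2 = 2.5949;  v_1 ≈ (0.9056, 0.4242)


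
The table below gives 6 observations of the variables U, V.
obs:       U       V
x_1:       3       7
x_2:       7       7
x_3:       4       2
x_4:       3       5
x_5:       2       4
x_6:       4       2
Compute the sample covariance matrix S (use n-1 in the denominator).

Step 1 — column means:
  mean(U) = (3 + 7 + 4 + 3 + 2 + 4) / 6 = 23/6 = 3.8333
  mean(V) = (7 + 7 + 2 + 5 + 4 + 2) / 6 = 27/6 = 4.5

Step 2 — sample covariance S[i,j] = (1/(n-1)) · Σ_k (x_{k,i} - mean_i) · (x_{k,j} - mean_j), with n-1 = 5.
  S[U,U] = ((-0.8333)·(-0.8333) + (3.1667)·(3.1667) + (0.1667)·(0.1667) + (-0.8333)·(-0.8333) + (-1.8333)·(-1.8333) + (0.1667)·(0.1667)) / 5 = 14.8333/5 = 2.9667
  S[U,V] = ((-0.8333)·(2.5) + (3.1667)·(2.5) + (0.1667)·(-2.5) + (-0.8333)·(0.5) + (-1.8333)·(-0.5) + (0.1667)·(-2.5)) / 5 = 5.5/5 = 1.1
  S[V,V] = ((2.5)·(2.5) + (2.5)·(2.5) + (-2.5)·(-2.5) + (0.5)·(0.5) + (-0.5)·(-0.5) + (-2.5)·(-2.5)) / 5 = 25.5/5 = 5.1

S is symmetric (S[j,i] = S[i,j]). Assembling:

S = [[2.9667, 1.1],
 [1.1, 5.1]]


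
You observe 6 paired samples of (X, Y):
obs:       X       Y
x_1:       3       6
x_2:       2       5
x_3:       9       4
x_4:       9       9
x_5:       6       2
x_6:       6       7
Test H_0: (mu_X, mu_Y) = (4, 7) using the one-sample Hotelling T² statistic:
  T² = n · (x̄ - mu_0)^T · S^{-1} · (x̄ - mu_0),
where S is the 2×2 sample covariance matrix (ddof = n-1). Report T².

Step 1 — sample mean vector:
  mean(X) = (3 + 2 + 9 + 9 + 6 + 6) / 6 = 35/6 = 5.8333
  mean(Y) = (6 + 5 + 4 + 9 + 2 + 7) / 6 = 33/6 = 5.5
  x̄ = (5.8333, 5.5),  deviation x̄ - mu_0 = (5.8333, 5.5) - (4, 7) = (1.8333, -1.5).

Step 2 — sample covariance matrix, S[i,j] = (1/(n-1)) · Σ_k (x_{k,i} - mean_i) · (x_{k,j} - mean_j), divisor n-1 = 5:
  S[X,X] = ((-2.8333)·(-2.8333) + (-3.8333)·(-3.8333) + (3.1667)·(3.1667) + (3.1667)·(3.1667) + (0.1667)·(0.1667) + (0.1667)·(0.1667)) / 5 = 42.8333/5 = 8.5667
  S[X,Y] = ((-2.8333)·(0.5) + (-3.8333)·(-0.5) + (3.1667)·(-1.5) + (3.1667)·(3.5) + (0.1667)·(-3.5) + (0.1667)·(1.5)) / 5 = 6.5/5 = 1.3
  S[Y,Y] = ((0.5)·(0.5) + (-0.5)·(-0.5) + (-1.5)·(-1.5) + (3.5)·(3.5) + (-3.5)·(-3.5) + (1.5)·(1.5)) / 5 = 29.5/5 = 5.9
  S = [[8.5667, 1.3],
 [1.3, 5.9]].

Step 3 — invert S. det(S) = 8.5667·5.9 - (1.3)² = 48.8533.
  S^{-1} = (1/det) · [[d, -b], [-b, a]] = [[0.1208, -0.0266],
 [-0.0266, 0.1754]].

Step 4 — quadratic form (x̄ - mu_0)^T · S^{-1} · (x̄ - mu_0):
  S^{-1} · (x̄ - mu_0) = (0.2613, -0.3118),
  (x̄ - mu_0)^T · [...] = (1.8333)·(0.2613) + (-1.5)·(-0.3118) = 0.9468.

Step 5 — scale by n: T² = 6 · 0.9468 = 5.6809.

T² ≈ 5.6809


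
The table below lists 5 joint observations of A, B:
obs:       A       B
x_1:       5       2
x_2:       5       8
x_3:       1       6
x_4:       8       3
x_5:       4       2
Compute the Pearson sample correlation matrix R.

Step 1 — column means:
  mean(A) = (5 + 5 + 1 + 8 + 4) / 5 = 23/5 = 4.6
  mean(B) = (2 + 8 + 6 + 3 + 2) / 5 = 21/5 = 4.2

Step 2 — sample variances and covariances s[i,j] = (1/(n-1)) · Σ_k (x_{k,i} - mean_i) · (x_{k,j} - mean_j), with n-1 = 4:
  s[A,A] = ((0.4)·(0.4) + (0.4)·(0.4) + (-3.6)·(-3.6) + (3.4)·(3.4) + (-0.6)·(-0.6)) / 4 = 25.2/4 = 6.3
  s[A,B] = ((0.4)·(-2.2) + (0.4)·(3.8) + (-3.6)·(1.8) + (3.4)·(-1.2) + (-0.6)·(-2.2)) / 4 = -8.6/4 = -2.15
  s[B,B] = ((-2.2)·(-2.2) + (3.8)·(3.8) + (1.8)·(1.8) + (-1.2)·(-1.2) + (-2.2)·(-2.2)) / 4 = 28.8/4 = 7.2
  Sample standard deviations s_i = √(s[i,i]):
  s(A) = √(6.3) = 2.51
  s(B) = √(7.2) = 2.6833

Step 3 — r_{ij} = s_{ij} / (s_i · s_j):
  r[A,A] = 1 (diagonal).
  r[A,B] = -2.15 / (2.51 · 2.6833) = -2.15 / 6.735 = -0.3192
  r[B,B] = 1 (diagonal).

R is symmetric with unit diagonal. Assembling:

R = [[1, -0.3192],
 [-0.3192, 1]]


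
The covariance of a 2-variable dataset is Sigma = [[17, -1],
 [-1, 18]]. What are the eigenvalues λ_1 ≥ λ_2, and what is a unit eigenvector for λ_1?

Step 1 — characteristic polynomial of 2×2 Sigma:
  det(Sigma - λI) = λ² - trace · λ + det = 0.
  trace = 17 + 18 = 35, det = 17·18 - (-1)² = 305.
Step 2 — discriminant:
  Δ = trace² - 4·det = 1225 - 1220 = 5.
Step 3 — eigenvalues:
  λ = (trace ± √Δ)/2 = (35 ± 2.2361)/2,
  λ_1 = 18.618,  λ_2 = 16.382.

Step 4 — unit eigenvector for λ_1: solve (Sigma - λ_1 I)v = 0. First row:
  (17 - 18.618)·v_x + (-1)·v_y = 0, i.e. (-1.618)·v_x + (-1)·v_y = 0,
  so v ∝ (b, λ_1 - a) = (-1, 1.618); multiply by -1 so the first entry is positive: u = (1, -1.618).
  ||u|| = √((1)² + (-1.618)²) = √(3.618) ≈ 1.9021,
  v_1 = u/||u|| ≈ (0.5257, -0.8507) (||v_1|| = 1).

λ_1 = 18.618,  λ_2 = 16.382;  v_1 ≈ (0.5257, -0.8507)


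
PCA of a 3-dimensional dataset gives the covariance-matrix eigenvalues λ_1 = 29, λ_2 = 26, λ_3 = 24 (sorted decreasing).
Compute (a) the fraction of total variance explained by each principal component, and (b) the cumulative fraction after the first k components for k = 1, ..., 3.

Step 1 — total variance = trace(Sigma) = Σ λ_i = 29 + 26 + 24 = 79.

Step 2 — fraction explained by component i = λ_i / Σ λ:
  PC1: 29/79 = 0.3671
  PC2: 26/79 = 0.3291
  PC3: 24/79 = 0.3038

Step 3 — cumulative fraction after k components = (λ_1 + ... + λ_k) / Σ λ:
  k = 1: 29/79 = 0.3671
  k = 2: (29 + 26)/79 = 55/79 = 0.6962
  k = 3: (29 + 26 + 24)/79 = 79/79 = 1

Summary (fraction, with percent):

explained: PC1 0.3671 (36.71%), PC2 0.3291 (32.91%), PC3 0.3038 (30.38%);  cumulative: 0.3671, 0.6962, 1


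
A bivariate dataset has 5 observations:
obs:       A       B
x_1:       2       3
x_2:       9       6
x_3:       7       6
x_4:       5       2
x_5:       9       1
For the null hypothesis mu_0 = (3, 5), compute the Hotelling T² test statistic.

Step 1 — sample mean vector:
  mean(A) = (2 + 9 + 7 + 5 + 9) / 5 = 32/5 = 6.4
  mean(B) = (3 + 6 + 6 + 2 + 1) / 5 = 18/5 = 3.6
  x̄ = (6.4, 3.6),  deviation x̄ - mu_0 = (6.4, 3.6) - (3, 5) = (3.4, -1.4).

Step 2 — sample covariance matrix, S[i,j] = (1/(n-1)) · Σ_k (x_{k,i} - mean_i) · (x_{k,j} - mean_j), divisor n-1 = 4:
  S[A,A] = ((-4.4)·(-4.4) + (2.6)·(2.6) + (0.6)·(0.6) + (-1.4)·(-1.4) + (2.6)·(2.6)) / 4 = 35.2/4 = 8.8
  S[A,B] = ((-4.4)·(-0.6) + (2.6)·(2.4) + (0.6)·(2.4) + (-1.4)·(-1.6) + (2.6)·(-2.6)) / 4 = 5.8/4 = 1.45
  S[B,B] = ((-0.6)·(-0.6) + (2.4)·(2.4) + (2.4)·(2.4) + (-1.6)·(-1.6) + (-2.6)·(-2.6)) / 4 = 21.2/4 = 5.3
  S = [[8.8, 1.45],
 [1.45, 5.3]].

Step 3 — invert S. det(S) = 8.8·5.3 - (1.45)² = 44.5375.
  S^{-1} = (1/det) · [[d, -b], [-b, a]] = [[0.119, -0.0326],
 [-0.0326, 0.1976]].

Step 4 — quadratic form (x̄ - mu_0)^T · S^{-1} · (x̄ - mu_0):
  S^{-1} · (x̄ - mu_0) = (0.4502, -0.3873),
  (x̄ - mu_0)^T · [...] = (3.4)·(0.4502) + (-1.4)·(-0.3873) = 2.0729.

Step 5 — scale by n: T² = 5 · 2.0729 = 10.3643.

T² ≈ 10.3643


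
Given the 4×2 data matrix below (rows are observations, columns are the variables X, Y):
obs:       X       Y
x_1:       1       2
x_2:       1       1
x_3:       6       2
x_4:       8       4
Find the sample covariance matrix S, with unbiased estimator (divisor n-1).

Step 1 — column means:
  mean(X) = (1 + 1 + 6 + 8) / 4 = 16/4 = 4
  mean(Y) = (2 + 1 + 2 + 4) / 4 = 9/4 = 2.25

Step 2 — sample covariance S[i,j] = (1/(n-1)) · Σ_k (x_{k,i} - mean_i) · (x_{k,j} - mean_j), with n-1 = 3.
  S[X,X] = ((-3)·(-3) + (-3)·(-3) + (2)·(2) + (4)·(4)) / 3 = 38/3 = 12.6667
  S[X,Y] = ((-3)·(-0.25) + (-3)·(-1.25) + (2)·(-0.25) + (4)·(1.75)) / 3 = 11/3 = 3.6667
  S[Y,Y] = ((-0.25)·(-0.25) + (-1.25)·(-1.25) + (-0.25)·(-0.25) + (1.75)·(1.75)) / 3 = 4.75/3 = 1.5833

S is symmetric (S[j,i] = S[i,j]). Assembling:

S = [[12.6667, 3.6667],
 [3.6667, 1.5833]]


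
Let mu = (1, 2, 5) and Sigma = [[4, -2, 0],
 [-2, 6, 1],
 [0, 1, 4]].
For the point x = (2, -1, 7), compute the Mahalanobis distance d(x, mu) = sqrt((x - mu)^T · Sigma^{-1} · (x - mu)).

Step 1 — centre the observation: (x - mu) = (1, -3, 2).

Step 2 — invert Sigma (cofactor / det for 3×3, or solve directly):
  Sigma^{-1} = [[0.3026, 0.1053, -0.0263],
 [0.1053, 0.2105, -0.0526],
 [-0.0263, -0.0526, 0.2632]].

Step 3 — form the quadratic (x - mu)^T · Sigma^{-1} · (x - mu):
  Sigma^{-1} · (x - mu) = (-0.0658, -0.6316, 0.6579).
  (x - mu)^T · [Sigma^{-1} · (x - mu)] = (1)·(-0.0658) + (-3)·(-0.6316) + (2)·(0.6579) = 3.1447.

Step 4 — take square root: d = √(3.1447) ≈ 1.7733.

d(x, mu) = √(3.1447) ≈ 1.7733


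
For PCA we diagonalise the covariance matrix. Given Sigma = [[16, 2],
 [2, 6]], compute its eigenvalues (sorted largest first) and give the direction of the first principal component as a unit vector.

Step 1 — characteristic polynomial of 2×2 Sigma:
  det(Sigma - λI) = λ² - trace · λ + det = 0.
  trace = 16 + 6 = 22, det = 16·6 - (2)² = 92.
Step 2 — discriminant:
  Δ = trace² - 4·det = 484 - 368 = 116.
Step 3 — eigenvalues:
  λ = (trace ± √Δ)/2 = (22 ± 10.7703)/2,
  λ_1 = 16.3852,  λ_2 = 5.6148.

Step 4 — unit eigenvector for λ_1: solve (Sigma - λ_1 I)v = 0. First row:
  (16 - 16.3852)·v_x + (2)·v_y = 0, i.e. (-0.3852)·v_x + (2)·v_y = 0,
  so v ∝ (b, λ_1 - a) = (2, 0.3852) = u.
  ||u|| = √((2)² + (0.3852)²) = √(4.1484) ≈ 2.0368,
  v_1 = u/||u|| ≈ (0.982, 0.1891) (||v_1|| = 1).

λ_1 = 16.3852,  λ_2 = 5.6148;  v_1 ≈ (0.982, 0.1891)


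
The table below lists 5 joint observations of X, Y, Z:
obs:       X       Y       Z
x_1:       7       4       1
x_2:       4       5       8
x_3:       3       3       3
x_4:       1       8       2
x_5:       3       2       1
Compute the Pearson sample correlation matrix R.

Step 1 — column means:
  mean(X) = (7 + 4 + 3 + 1 + 3) / 5 = 18/5 = 3.6
  mean(Y) = (4 + 5 + 3 + 8 + 2) / 5 = 22/5 = 4.4
  mean(Z) = (1 + 8 + 3 + 2 + 1) / 5 = 15/5 = 3

Step 2 — sample variances and covariances s[i,j] = (1/(n-1)) · Σ_k (x_{k,i} - mean_i) · (x_{k,j} - mean_j), with n-1 = 4:
  s[X,X] = ((3.4)·(3.4) + (0.4)·(0.4) + (-0.6)·(-0.6) + (-2.6)·(-2.6) + (-0.6)·(-0.6)) / 4 = 19.2/4 = 4.8
  s[X,Y] = ((3.4)·(-0.4) + (0.4)·(0.6) + (-0.6)·(-1.4) + (-2.6)·(3.6) + (-0.6)·(-2.4)) / 4 = -8.2/4 = -2.05
  s[X,Z] = ((3.4)·(-2) + (0.4)·(5) + (-0.6)·(0) + (-2.6)·(-1) + (-0.6)·(-2)) / 4 = -1/4 = -0.25
  s[Y,Y] = ((-0.4)·(-0.4) + (0.6)·(0.6) + (-1.4)·(-1.4) + (3.6)·(3.6) + (-2.4)·(-2.4)) / 4 = 21.2/4 = 5.3
  s[Y,Z] = ((-0.4)·(-2) + (0.6)·(5) + (-1.4)·(0) + (3.6)·(-1) + (-2.4)·(-2)) / 4 = 5/4 = 1.25
  s[Z,Z] = ((-2)·(-2) + (5)·(5) + (0)·(0) + (-1)·(-1) + (-2)·(-2)) / 4 = 34/4 = 8.5
  Sample standard deviations s_i = √(s[i,i]):
  s(X) = √(4.8) = 2.1909
  s(Y) = √(5.3) = 2.3022
  s(Z) = √(8.5) = 2.9155

Step 3 — r_{ij} = s_{ij} / (s_i · s_j):
  r[X,X] = 1 (diagonal).
  r[X,Y] = -2.05 / (2.1909 · 2.3022) = -2.05 / 5.0438 = -0.4064
  r[X,Z] = -0.25 / (2.1909 · 2.9155) = -0.25 / 6.3875 = -0.0391
  r[Y,Y] = 1 (diagonal).
  r[Y,Z] = 1.25 / (2.3022 · 2.9155) = 1.25 / 6.7119 = 0.1862
  r[Z,Z] = 1 (diagonal).

R is symmetric with unit diagonal. Assembling:

R = [[1, -0.4064, -0.0391],
 [-0.4064, 1, 0.1862],
 [-0.0391, 0.1862, 1]]


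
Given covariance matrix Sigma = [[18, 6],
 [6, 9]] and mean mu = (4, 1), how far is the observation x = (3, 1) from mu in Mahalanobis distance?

Step 1 — centre the observation: (x - mu) = (-1, 0).

Step 2 — invert Sigma. det(Sigma) = 18·9 - (6)² = 126.
  Sigma^{-1} = (1/det) · [[d, -b], [-b, a]] = [[0.0714, -0.0476],
 [-0.0476, 0.1429]].

Step 3 — form the quadratic (x - mu)^T · Sigma^{-1} · (x - mu):
  Sigma^{-1} · (x - mu) = (-0.0714, 0.0476).
  (x - mu)^T · [Sigma^{-1} · (x - mu)] = (-1)·(-0.0714) + (0)·(0.0476) = 0.0714.

Step 4 — take square root: d = √(0.0714) ≈ 0.2673.

d(x, mu) = √(0.0714) ≈ 0.2673
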